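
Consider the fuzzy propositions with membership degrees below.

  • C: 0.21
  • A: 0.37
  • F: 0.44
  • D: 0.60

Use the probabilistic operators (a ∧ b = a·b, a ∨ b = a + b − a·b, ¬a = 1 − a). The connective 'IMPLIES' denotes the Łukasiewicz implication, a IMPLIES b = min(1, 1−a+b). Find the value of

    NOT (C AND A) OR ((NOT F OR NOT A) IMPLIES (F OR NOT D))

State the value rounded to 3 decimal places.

0.987

C AND A = a·b on (0.2100, 0.3700) = 0.0777
NOT (C AND A) = 1 − 0.0777 = 0.9223
NOT F = 1 − 0.4400 = 0.5600
NOT A = 1 − 0.3700 = 0.6300
NOT F OR NOT A = a + b − a·b on (0.5600, 0.6300) = 0.8372
NOT D = 1 − 0.6000 = 0.4000
F OR NOT D = a + b − a·b on (0.4400, 0.4000) = 0.6640
(NOT F OR NOT A) IMPLIES (F OR NOT D)  [Łukasiewicz: min(1, 1−a+b)] with a=0.8372, b=0.6640 → 0.8268
NOT (C AND A) OR ((NOT F OR NOT A) IMPLIES (F OR NOT D)) = a + b − a·b on (0.9223, 0.8268) = 0.9865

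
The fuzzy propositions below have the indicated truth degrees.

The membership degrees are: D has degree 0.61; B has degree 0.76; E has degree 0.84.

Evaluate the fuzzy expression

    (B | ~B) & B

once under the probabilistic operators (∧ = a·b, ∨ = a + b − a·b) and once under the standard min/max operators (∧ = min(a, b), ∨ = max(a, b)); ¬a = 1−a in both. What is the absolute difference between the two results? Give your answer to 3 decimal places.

0.139

Under probabilistic:
  ~B = 1 − 0.7600 = 0.2400
  B | ~B = a + b − a·b on (0.7600, 0.2400) = 0.8176
  (B | ~B) & B = a·b on (0.8176, 0.7600) = 0.6214
  → value = 0.6214
Under standard min/max:
  ~B = 1 − 0.76 = 0.24
  B | ~B = max(a, b) on (0.76, 0.24) = 0.76
  (B | ~B) & B = min(a, b) on (0.76, 0.76) = 0.76
  → value = 0.7600
|0.6214 − 0.7600| = 0.139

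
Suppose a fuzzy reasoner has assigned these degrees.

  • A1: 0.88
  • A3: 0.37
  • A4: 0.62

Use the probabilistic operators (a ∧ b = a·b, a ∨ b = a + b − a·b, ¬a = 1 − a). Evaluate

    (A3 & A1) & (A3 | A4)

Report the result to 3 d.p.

0.248

A3 & A1 = a·b on (0.3700, 0.8800) = 0.3256
A3 | A4 = a + b − a·b on (0.3700, 0.6200) = 0.7606
(A3 & A1) & (A3 | A4) = a·b on (0.3256, 0.7606) = 0.2477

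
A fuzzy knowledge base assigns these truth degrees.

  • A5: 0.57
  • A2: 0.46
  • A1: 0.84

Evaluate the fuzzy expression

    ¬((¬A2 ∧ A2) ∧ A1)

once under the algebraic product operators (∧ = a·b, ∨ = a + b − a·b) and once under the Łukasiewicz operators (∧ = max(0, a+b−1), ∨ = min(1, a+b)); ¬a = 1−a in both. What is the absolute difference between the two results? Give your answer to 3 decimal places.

Under algebraic product:
  ¬A2 = 1 − 0.4600 = 0.5400
  ¬A2 ∧ A2 = a·b on (0.5400, 0.4600) = 0.2484
  (¬A2 ∧ A2) ∧ A1 = a·b on (0.2484, 0.8400) = 0.2087
  ¬((¬A2 ∧ A2) ∧ A1) = 1 − 0.2087 = 0.7913
  → value = 0.7913
Under Łukasiewicz:
  ¬A2 = 1 − 0.46 = 0.54
  ¬A2 ∧ A2 = max(0, a+b−1) on (0.54, 0.46) = 0.00
  (¬A2 ∧ A2) ∧ A1 = max(0, a+b−1) on (0.00, 0.84) = 0.00
  ¬((¬A2 ∧ A2) ∧ A1) = 1 − 0.00 = 1.00
  → value = 1.0000
|0.7913 − 1.0000| = 0.209

0.209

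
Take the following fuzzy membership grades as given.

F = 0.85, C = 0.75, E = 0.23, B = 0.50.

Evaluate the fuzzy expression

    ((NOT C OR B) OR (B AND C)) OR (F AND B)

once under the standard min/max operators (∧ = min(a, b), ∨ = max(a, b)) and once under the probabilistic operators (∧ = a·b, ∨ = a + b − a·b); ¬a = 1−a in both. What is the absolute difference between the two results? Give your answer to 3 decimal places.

Under standard min/max:
  NOT C = 1 − 0.75 = 0.25
  NOT C OR B = max(a, b) on (0.25, 0.50) = 0.50
  B AND C = min(a, b) on (0.50, 0.75) = 0.50
  (NOT C OR B) OR (B AND C) = max(a, b) on (0.50, 0.50) = 0.50
  F AND B = min(a, b) on (0.85, 0.50) = 0.50
  ((NOT C OR B) OR (B AND C)) OR (F AND B) = max(a, b) on (0.50, 0.50) = 0.50
  → value = 0.5000
Under probabilistic:
  NOT C = 1 − 0.7500 = 0.2500
  NOT C OR B = a + b − a·b on (0.2500, 0.5000) = 0.6250
  B AND C = a·b on (0.5000, 0.7500) = 0.3750
  (NOT C OR B) OR (B AND C) = a + b − a·b on (0.6250, 0.3750) = 0.7656
  F AND B = a·b on (0.8500, 0.5000) = 0.4250
  ((NOT C OR B) OR (B AND C)) OR (F AND B) = a + b − a·b on (0.7656, 0.4250) = 0.8652
  → value = 0.8652
|0.5000 − 0.8652| = 0.365

0.365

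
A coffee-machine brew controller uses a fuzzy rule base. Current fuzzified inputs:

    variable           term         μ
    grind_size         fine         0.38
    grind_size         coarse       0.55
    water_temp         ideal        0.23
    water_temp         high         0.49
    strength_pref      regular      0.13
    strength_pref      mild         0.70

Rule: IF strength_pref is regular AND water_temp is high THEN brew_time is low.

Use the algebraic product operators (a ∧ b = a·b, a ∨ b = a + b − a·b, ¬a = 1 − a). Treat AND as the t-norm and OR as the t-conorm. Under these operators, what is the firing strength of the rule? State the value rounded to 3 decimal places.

0.064

firing strength: regular=0.13, high=0.49; AND[a·b] → w = 0.0637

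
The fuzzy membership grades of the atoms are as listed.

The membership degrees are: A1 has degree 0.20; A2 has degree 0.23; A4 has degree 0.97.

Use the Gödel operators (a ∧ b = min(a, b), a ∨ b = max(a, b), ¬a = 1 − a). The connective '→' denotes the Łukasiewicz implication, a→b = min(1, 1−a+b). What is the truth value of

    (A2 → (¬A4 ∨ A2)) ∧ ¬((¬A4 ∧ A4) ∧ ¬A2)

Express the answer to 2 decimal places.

¬A4 = 1 − 0.97 = 0.03
¬A4 ∨ A2 = max(a, b) on (0.03, 0.23) = 0.23
A2 → (¬A4 ∨ A2)  [Łukasiewicz: min(1, 1−a+b)] with a=0.23, b=0.23 → 1.00
¬A4 = 1 − 0.97 = 0.03
¬A4 ∧ A4 = min(a, b) on (0.03, 0.97) = 0.03
¬A2 = 1 − 0.23 = 0.77
(¬A4 ∧ A4) ∧ ¬A2 = min(a, b) on (0.03, 0.77) = 0.03
¬((¬A4 ∧ A4) ∧ ¬A2) = 1 − 0.03 = 0.97
(A2 → (¬A4 ∨ A2)) ∧ ¬((¬A4 ∧ A4) ∧ ¬A2) = min(a, b) on (1.00, 0.97) = 0.97

0.97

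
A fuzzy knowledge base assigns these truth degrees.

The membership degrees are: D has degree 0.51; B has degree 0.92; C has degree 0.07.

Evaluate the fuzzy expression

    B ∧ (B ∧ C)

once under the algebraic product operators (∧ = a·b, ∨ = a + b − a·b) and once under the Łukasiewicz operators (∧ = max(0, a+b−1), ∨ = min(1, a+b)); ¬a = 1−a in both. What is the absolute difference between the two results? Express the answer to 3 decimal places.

0.059

Under algebraic product:
  B ∧ C = a·b on (0.9200, 0.0700) = 0.0644
  B ∧ (B ∧ C) = a·b on (0.9200, 0.0644) = 0.0592
  → value = 0.0592
Under Łukasiewicz:
  B ∧ C = max(0, a+b−1) on (0.92, 0.07) = 0.00
  B ∧ (B ∧ C) = max(0, a+b−1) on (0.92, 0.00) = 0.00
  → value = 0.0000
|0.0592 − 0.0000| = 0.059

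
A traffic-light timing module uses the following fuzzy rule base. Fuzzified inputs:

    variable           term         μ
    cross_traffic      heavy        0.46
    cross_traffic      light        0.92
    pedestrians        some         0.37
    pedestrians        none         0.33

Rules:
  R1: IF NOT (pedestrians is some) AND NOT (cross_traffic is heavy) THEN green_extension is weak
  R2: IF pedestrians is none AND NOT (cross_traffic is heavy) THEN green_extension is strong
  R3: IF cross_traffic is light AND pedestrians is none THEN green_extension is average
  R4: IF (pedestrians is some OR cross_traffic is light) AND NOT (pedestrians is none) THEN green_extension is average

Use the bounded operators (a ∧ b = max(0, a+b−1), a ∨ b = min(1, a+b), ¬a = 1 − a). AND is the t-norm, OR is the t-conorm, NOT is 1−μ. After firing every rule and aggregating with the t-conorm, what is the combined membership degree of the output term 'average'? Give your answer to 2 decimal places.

R1: ¬some=1−0.37=0.63, ¬heavy=1−0.46=0.54; AND[max(0, a+b−1)] → w = 0.17
R2: none=0.33, ¬heavy=1−0.46=0.54; AND[max(0, a+b−1)] → w = 0.00
R3: light=0.92, none=0.33; AND[max(0, a+b−1)] → w = 0.25
R4: (some=0.37 OR light=0.92) = 1.00; AND[max(0, a+b−1)] with ¬none=1−0.33=0.67 → w = 0.67
Rules with consequent 'average': {R3, R4} → strengths 0.25, 0.67
Aggregate via t-conorm [min(1, a+b)]: 0.92

0.92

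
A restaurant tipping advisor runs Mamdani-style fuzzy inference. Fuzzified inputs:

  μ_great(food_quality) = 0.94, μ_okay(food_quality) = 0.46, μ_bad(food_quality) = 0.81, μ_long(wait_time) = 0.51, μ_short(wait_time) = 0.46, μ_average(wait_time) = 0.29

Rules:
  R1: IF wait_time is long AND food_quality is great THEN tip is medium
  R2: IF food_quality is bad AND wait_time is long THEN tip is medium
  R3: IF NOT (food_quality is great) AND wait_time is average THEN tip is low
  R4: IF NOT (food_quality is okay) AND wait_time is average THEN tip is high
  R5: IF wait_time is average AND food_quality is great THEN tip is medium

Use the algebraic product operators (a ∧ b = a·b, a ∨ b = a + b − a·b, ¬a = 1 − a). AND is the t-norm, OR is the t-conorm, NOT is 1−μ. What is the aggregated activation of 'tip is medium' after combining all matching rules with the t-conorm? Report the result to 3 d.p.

R1: long=0.51, great=0.94; AND[a·b] → w = 0.4794
R2: bad=0.81, long=0.51; AND[a·b] → w = 0.4131
R3: ¬great=1−0.94=0.06, average=0.29; AND[a·b] → w = 0.0174
R4: ¬okay=1−0.46=0.54, average=0.29; AND[a·b] → w = 0.1566
R5: average=0.29, great=0.94; AND[a·b] → w = 0.2726
Rules with consequent 'medium': {R1, R2, R5} → strengths 0.4794, 0.4131, 0.2726
Aggregate via t-conorm [a + b − a·b]: 0.7778

0.778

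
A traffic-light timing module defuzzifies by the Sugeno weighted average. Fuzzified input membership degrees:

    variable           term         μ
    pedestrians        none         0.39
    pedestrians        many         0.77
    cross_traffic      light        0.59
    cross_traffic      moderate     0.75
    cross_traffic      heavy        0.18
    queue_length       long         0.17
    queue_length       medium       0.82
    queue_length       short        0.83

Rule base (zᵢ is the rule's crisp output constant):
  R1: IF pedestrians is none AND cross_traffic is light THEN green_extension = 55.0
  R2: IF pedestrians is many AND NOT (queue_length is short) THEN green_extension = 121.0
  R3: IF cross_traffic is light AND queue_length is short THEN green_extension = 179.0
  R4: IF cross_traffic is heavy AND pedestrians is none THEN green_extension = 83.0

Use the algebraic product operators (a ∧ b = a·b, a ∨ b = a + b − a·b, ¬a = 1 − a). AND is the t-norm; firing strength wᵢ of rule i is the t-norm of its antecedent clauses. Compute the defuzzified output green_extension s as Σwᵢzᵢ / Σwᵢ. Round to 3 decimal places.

132.454

R1 (z=55.0): none=0.39, light=0.59; AND[a·b] → w = 0.2301
R2 (z=121.0): many=0.77, ¬short=1−0.83=0.17; AND[a·b] → w = 0.1309
R3 (z=179.0): light=0.59, short=0.83; AND[a·b] → w = 0.4897
R4 (z=83.0): heavy=0.18, none=0.39; AND[a·b] → w = 0.0702
Weighted average = (0.2301·55.0 + 0.1309·121.0 + 0.4897·179.0 + 0.0702·83.0) / (0.2301 + 0.1309 + 0.4897 + 0.0702)
  = 121.9773 / 0.9209 = 132.454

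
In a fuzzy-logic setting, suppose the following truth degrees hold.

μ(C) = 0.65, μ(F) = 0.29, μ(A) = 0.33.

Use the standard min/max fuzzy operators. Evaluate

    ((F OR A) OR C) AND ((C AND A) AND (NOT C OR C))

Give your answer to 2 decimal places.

F OR A = max(a, b) on (0.29, 0.33) = 0.33
(F OR A) OR C = max(a, b) on (0.33, 0.65) = 0.65
C AND A = min(a, b) on (0.65, 0.33) = 0.33
NOT C = 1 − 0.65 = 0.35
NOT C OR C = max(a, b) on (0.35, 0.65) = 0.65
(C AND A) AND (NOT C OR C) = min(a, b) on (0.33, 0.65) = 0.33
((F OR A) OR C) AND ((C AND A) AND (NOT C OR C)) = min(a, b) on (0.65, 0.33) = 0.33

0.33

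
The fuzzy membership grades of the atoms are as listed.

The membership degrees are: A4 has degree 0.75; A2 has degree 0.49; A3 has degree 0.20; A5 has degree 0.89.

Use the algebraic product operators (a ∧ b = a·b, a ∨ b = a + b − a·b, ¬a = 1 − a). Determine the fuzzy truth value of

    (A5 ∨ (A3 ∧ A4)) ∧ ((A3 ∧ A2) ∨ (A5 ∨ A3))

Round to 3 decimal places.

0.835

A3 ∧ A4 = a·b on (0.2000, 0.7500) = 0.1500
A5 ∨ (A3 ∧ A4) = a + b − a·b on (0.8900, 0.1500) = 0.9065
A3 ∧ A2 = a·b on (0.2000, 0.4900) = 0.0980
A5 ∨ A3 = a + b − a·b on (0.8900, 0.2000) = 0.9120
(A3 ∧ A2) ∨ (A5 ∨ A3) = a + b − a·b on (0.0980, 0.9120) = 0.9206
(A5 ∨ (A3 ∧ A4)) ∧ ((A3 ∧ A2) ∨ (A5 ∨ A3)) = a·b on (0.9065, 0.9206) = 0.8345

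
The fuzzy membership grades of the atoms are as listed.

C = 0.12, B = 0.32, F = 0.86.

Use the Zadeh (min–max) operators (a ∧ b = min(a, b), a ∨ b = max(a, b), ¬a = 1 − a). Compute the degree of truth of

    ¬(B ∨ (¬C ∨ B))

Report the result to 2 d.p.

0.12

¬C = 1 − 0.12 = 0.88
¬C ∨ B = max(a, b) on (0.88, 0.32) = 0.88
B ∨ (¬C ∨ B) = max(a, b) on (0.32, 0.88) = 0.88
¬(B ∨ (¬C ∨ B)) = 1 − 0.88 = 0.12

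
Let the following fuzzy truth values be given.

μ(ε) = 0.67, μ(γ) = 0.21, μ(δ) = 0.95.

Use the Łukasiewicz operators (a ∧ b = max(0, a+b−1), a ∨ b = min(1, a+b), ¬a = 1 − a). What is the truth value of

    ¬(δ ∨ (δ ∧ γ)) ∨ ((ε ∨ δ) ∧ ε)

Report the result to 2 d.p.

0.67

δ ∧ γ = max(0, a+b−1) on (0.95, 0.21) = 0.16
δ ∨ (δ ∧ γ) = min(1, a+b) on (0.95, 0.16) = 1.00
¬(δ ∨ (δ ∧ γ)) = 1 − 1.00 = 0.00
ε ∨ δ = min(1, a+b) on (0.67, 0.95) = 1.00
(ε ∨ δ) ∧ ε = max(0, a+b−1) on (1.00, 0.67) = 0.67
¬(δ ∨ (δ ∧ γ)) ∨ ((ε ∨ δ) ∧ ε) = min(1, a+b) on (0.00, 0.67) = 0.67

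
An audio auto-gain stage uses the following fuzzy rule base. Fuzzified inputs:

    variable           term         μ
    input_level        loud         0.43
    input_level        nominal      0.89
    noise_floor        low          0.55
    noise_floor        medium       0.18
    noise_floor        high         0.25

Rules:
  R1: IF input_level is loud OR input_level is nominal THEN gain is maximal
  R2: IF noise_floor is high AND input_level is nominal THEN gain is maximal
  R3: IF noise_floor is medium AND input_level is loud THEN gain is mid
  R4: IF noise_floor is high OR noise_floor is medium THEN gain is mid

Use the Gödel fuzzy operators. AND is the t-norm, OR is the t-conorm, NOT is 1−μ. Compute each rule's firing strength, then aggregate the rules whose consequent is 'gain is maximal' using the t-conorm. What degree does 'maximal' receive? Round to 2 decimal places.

R1: loud=0.43, nominal=0.89; OR[max(a, b)] → w = 0.89
R2: high=0.25, nominal=0.89; AND[min(a, b)] → w = 0.25
R3: medium=0.18, loud=0.43; AND[min(a, b)] → w = 0.18
R4: high=0.25, medium=0.18; OR[max(a, b)] → w = 0.25
Rules with consequent 'maximal': {R1, R2} → strengths 0.89, 0.25
Aggregate via t-conorm [max(a, b)]: 0.89

0.89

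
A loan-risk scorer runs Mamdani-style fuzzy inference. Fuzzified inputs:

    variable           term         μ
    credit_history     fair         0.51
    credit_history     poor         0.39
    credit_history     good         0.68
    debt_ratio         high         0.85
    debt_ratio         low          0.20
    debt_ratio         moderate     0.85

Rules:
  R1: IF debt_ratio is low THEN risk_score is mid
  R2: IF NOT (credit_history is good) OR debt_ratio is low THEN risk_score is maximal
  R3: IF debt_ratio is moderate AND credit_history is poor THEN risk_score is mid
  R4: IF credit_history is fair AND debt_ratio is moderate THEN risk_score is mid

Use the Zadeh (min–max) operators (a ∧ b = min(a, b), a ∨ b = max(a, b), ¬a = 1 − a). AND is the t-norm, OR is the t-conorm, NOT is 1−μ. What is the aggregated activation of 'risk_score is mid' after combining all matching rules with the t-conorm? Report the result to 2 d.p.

R1: low=0.20 → w = 0.20
R2: ¬good=1−0.68=0.32, low=0.20; OR[max(a, b)] → w = 0.32
R3: moderate=0.85, poor=0.39; AND[min(a, b)] → w = 0.39
R4: fair=0.51, moderate=0.85; AND[min(a, b)] → w = 0.51
Rules with consequent 'mid': {R1, R3, R4} → strengths 0.20, 0.39, 0.51
Aggregate via t-conorm [max(a, b)]: 0.51

0.51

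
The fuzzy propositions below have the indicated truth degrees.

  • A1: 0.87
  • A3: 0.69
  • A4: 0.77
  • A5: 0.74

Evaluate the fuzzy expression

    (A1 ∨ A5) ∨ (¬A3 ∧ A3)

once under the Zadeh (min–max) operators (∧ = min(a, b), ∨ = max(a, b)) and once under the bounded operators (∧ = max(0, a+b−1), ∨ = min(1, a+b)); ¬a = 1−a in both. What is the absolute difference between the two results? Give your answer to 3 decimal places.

0.130

Under Zadeh (min–max):
  A1 ∨ A5 = max(a, b) on (0.87, 0.74) = 0.87
  ¬A3 = 1 − 0.69 = 0.31
  ¬A3 ∧ A3 = min(a, b) on (0.31, 0.69) = 0.31
  (A1 ∨ A5) ∨ (¬A3 ∧ A3) = max(a, b) on (0.87, 0.31) = 0.87
  → value = 0.8700
Under bounded:
  A1 ∨ A5 = min(1, a+b) on (0.87, 0.74) = 1.00
  ¬A3 = 1 − 0.69 = 0.31
  ¬A3 ∧ A3 = max(0, a+b−1) on (0.31, 0.69) = 0.00
  (A1 ∨ A5) ∨ (¬A3 ∧ A3) = min(1, a+b) on (1.00, 0.00) = 1.00
  → value = 1.0000
|0.8700 − 1.0000| = 0.130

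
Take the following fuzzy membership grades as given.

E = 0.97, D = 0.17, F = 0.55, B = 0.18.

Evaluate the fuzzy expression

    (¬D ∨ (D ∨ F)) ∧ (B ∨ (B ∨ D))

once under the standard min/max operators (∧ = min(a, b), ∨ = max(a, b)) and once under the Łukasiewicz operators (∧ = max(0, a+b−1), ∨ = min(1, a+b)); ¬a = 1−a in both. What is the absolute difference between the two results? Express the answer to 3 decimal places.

0.350

Under standard min/max:
  ¬D = 1 − 0.17 = 0.83
  D ∨ F = max(a, b) on (0.17, 0.55) = 0.55
  ¬D ∨ (D ∨ F) = max(a, b) on (0.83, 0.55) = 0.83
  B ∨ D = max(a, b) on (0.18, 0.17) = 0.18
  B ∨ (B ∨ D) = max(a, b) on (0.18, 0.18) = 0.18
  (¬D ∨ (D ∨ F)) ∧ (B ∨ (B ∨ D)) = min(a, b) on (0.83, 0.18) = 0.18
  → value = 0.1800
Under Łukasiewicz:
  ¬D = 1 − 0.17 = 0.83
  D ∨ F = min(1, a+b) on (0.17, 0.55) = 0.72
  ¬D ∨ (D ∨ F) = min(1, a+b) on (0.83, 0.72) = 1.00
  B ∨ D = min(1, a+b) on (0.18, 0.17) = 0.35
  B ∨ (B ∨ D) = min(1, a+b) on (0.18, 0.35) = 0.53
  (¬D ∨ (D ∨ F)) ∧ (B ∨ (B ∨ D)) = max(0, a+b−1) on (1.00, 0.53) = 0.53
  → value = 0.5300
|0.1800 − 0.5300| = 0.350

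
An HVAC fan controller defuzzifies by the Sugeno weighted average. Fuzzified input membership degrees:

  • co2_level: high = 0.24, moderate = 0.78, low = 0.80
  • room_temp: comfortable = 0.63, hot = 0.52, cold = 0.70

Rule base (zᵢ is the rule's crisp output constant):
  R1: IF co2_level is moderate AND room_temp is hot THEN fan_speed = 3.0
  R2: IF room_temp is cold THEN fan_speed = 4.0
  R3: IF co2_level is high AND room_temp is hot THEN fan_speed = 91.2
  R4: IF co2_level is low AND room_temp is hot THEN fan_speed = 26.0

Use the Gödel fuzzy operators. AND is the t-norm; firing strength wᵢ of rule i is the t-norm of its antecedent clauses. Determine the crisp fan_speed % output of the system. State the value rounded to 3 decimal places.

20.085

R1 (z=3.0): moderate=0.78, hot=0.52; AND[min(a, b)] → w = 0.52
R2 (z=4.0): cold=0.70 → w = 0.70
R3 (z=91.2): high=0.24, hot=0.52; AND[min(a, b)] → w = 0.24
R4 (z=26.0): low=0.80, hot=0.52; AND[min(a, b)] → w = 0.52
Weighted average = (0.52·3.0 + 0.70·4.0 + 0.24·91.2 + 0.52·26.0) / (0.52 + 0.70 + 0.24 + 0.52)
  = 39.7680 / 1.9800 = 20.085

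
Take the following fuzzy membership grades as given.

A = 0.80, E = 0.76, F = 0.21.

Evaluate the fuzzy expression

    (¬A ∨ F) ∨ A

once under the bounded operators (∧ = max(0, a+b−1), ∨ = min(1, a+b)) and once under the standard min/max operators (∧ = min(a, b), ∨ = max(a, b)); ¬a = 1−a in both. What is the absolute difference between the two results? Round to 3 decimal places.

Under bounded:
  ¬A = 1 − 0.80 = 0.20
  ¬A ∨ F = min(1, a+b) on (0.20, 0.21) = 0.41
  (¬A ∨ F) ∨ A = min(1, a+b) on (0.41, 0.80) = 1.00
  → value = 1.0000
Under standard min/max:
  ¬A = 1 − 0.80 = 0.20
  ¬A ∨ F = max(a, b) on (0.20, 0.21) = 0.21
  (¬A ∨ F) ∨ A = max(a, b) on (0.21, 0.80) = 0.80
  → value = 0.8000
|1.0000 − 0.8000| = 0.200

0.200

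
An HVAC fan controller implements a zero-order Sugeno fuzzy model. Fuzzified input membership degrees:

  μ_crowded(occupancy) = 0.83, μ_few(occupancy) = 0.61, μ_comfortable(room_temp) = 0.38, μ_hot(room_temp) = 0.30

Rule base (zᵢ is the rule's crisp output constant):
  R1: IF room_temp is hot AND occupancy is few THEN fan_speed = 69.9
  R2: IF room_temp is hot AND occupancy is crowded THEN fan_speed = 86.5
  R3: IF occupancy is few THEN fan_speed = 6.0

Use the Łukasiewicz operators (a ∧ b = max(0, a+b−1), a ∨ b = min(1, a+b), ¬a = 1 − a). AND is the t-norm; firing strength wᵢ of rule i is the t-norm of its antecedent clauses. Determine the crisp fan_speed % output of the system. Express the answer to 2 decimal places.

20.14

R1 (z=69.9): hot=0.30, few=0.61; AND[max(0, a+b−1)] → w = 0.00
R2 (z=86.5): hot=0.30, crowded=0.83; AND[max(0, a+b−1)] → w = 0.13
R3 (z=6.0): few=0.61 → w = 0.61
Weighted average = (0.00·69.9 + 0.13·86.5 + 0.61·6.0) / (0.00 + 0.13 + 0.61)
  = 14.9050 / 0.7400 = 20.14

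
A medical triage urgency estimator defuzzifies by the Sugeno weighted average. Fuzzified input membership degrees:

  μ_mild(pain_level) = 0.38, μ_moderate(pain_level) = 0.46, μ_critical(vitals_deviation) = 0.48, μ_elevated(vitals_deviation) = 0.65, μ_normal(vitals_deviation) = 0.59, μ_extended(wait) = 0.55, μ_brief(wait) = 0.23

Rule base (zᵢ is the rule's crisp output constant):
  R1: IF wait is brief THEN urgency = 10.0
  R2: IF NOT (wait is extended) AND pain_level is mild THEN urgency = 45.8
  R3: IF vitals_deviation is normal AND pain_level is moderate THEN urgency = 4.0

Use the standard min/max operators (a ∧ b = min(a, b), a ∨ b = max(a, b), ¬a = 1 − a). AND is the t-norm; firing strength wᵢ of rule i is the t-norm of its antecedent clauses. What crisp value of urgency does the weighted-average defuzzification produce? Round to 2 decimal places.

20.13

R1 (z=10.0): brief=0.23 → w = 0.23
R2 (z=45.8): ¬extended=1−0.55=0.45, mild=0.38; AND[min(a, b)] → w = 0.38
R3 (z=4.0): normal=0.59, moderate=0.46; AND[min(a, b)] → w = 0.46
Weighted average = (0.23·10.0 + 0.38·45.8 + 0.46·4.0) / (0.23 + 0.38 + 0.46)
  = 21.5440 / 1.0700 = 20.13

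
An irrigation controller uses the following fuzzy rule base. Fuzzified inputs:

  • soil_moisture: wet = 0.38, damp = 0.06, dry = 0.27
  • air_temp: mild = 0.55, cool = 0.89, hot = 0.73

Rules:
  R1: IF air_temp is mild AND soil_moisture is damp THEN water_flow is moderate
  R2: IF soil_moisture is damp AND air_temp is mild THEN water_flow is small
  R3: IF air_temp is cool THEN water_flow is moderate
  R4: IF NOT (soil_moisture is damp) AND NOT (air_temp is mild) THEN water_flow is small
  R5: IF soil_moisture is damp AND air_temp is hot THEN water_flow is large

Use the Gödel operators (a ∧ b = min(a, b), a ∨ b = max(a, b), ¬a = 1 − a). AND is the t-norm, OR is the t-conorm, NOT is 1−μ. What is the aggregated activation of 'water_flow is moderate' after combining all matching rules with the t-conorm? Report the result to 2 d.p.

R1: mild=0.55, damp=0.06; AND[min(a, b)] → w = 0.06
R2: damp=0.06, mild=0.55; AND[min(a, b)] → w = 0.06
R3: cool=0.89 → w = 0.89
R4: ¬damp=1−0.06=0.94, ¬mild=1−0.55=0.45; AND[min(a, b)] → w = 0.45
R5: damp=0.06, hot=0.73; AND[min(a, b)] → w = 0.06
Rules with consequent 'moderate': {R1, R3} → strengths 0.06, 0.89
Aggregate via t-conorm [max(a, b)]: 0.89

0.89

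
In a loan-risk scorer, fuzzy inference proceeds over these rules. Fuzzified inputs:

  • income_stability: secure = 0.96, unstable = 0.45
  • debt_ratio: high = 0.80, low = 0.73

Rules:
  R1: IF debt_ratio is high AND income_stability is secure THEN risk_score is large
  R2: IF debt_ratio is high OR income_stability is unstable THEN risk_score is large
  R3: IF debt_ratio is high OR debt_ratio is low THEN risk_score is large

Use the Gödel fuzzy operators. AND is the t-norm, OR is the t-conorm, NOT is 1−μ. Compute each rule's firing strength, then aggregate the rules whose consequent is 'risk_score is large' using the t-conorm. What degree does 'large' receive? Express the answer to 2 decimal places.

R1: high=0.80, secure=0.96; AND[min(a, b)] → w = 0.80
R2: high=0.80, unstable=0.45; OR[max(a, b)] → w = 0.80
R3: high=0.80, low=0.73; OR[max(a, b)] → w = 0.80
Rules with consequent 'large': {R1, R2, R3} → strengths 0.80, 0.80, 0.80
Aggregate via t-conorm [max(a, b)]: 0.80

0.80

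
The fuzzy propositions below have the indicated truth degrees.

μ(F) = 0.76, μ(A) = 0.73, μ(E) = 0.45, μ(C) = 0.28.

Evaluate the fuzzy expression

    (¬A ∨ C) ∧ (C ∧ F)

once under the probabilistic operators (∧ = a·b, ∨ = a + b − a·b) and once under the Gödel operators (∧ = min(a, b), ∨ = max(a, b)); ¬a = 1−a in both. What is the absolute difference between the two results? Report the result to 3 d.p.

Under probabilistic:
  ¬A = 1 − 0.7300 = 0.2700
  ¬A ∨ C = a + b − a·b on (0.2700, 0.2800) = 0.4744
  C ∧ F = a·b on (0.2800, 0.7600) = 0.2128
  (¬A ∨ C) ∧ (C ∧ F) = a·b on (0.4744, 0.2128) = 0.1010
  → value = 0.1010
Under Gödel:
  ¬A = 1 − 0.73 = 0.27
  ¬A ∨ C = max(a, b) on (0.27, 0.28) = 0.28
  C ∧ F = min(a, b) on (0.28, 0.76) = 0.28
  (¬A ∨ C) ∧ (C ∧ F) = min(a, b) on (0.28, 0.28) = 0.28
  → value = 0.2800
|0.1010 − 0.2800| = 0.179

0.179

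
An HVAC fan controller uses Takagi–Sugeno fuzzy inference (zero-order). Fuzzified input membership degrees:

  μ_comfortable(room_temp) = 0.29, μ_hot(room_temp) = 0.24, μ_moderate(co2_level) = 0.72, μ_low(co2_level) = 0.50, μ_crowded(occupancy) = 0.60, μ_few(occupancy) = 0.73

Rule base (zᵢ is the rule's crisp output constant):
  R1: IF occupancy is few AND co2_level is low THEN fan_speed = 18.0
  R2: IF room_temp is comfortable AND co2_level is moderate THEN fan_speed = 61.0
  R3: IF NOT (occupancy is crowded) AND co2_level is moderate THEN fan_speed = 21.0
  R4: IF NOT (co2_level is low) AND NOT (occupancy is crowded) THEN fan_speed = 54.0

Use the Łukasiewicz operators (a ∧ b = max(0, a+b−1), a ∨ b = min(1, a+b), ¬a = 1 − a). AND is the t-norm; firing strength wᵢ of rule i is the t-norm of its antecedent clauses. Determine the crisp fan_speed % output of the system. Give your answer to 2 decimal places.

R1 (z=18.0): few=0.73, low=0.50; AND[max(0, a+b−1)] → w = 0.23
R2 (z=61.0): comfortable=0.29, moderate=0.72; AND[max(0, a+b−1)] → w = 0.01
R3 (z=21.0): ¬crowded=1−0.60=0.40, moderate=0.72; AND[max(0, a+b−1)] → w = 0.12
R4 (z=54.0): ¬low=1−0.50=0.50, ¬crowded=1−0.60=0.40; AND[max(0, a+b−1)] → w = 0.00
Weighted average = (0.23·18.0 + 0.01·61.0 + 0.12·21.0 + 0.00·54.0) / (0.23 + 0.01 + 0.12 + 0.00)
  = 7.2700 / 0.3600 = 20.19

20.19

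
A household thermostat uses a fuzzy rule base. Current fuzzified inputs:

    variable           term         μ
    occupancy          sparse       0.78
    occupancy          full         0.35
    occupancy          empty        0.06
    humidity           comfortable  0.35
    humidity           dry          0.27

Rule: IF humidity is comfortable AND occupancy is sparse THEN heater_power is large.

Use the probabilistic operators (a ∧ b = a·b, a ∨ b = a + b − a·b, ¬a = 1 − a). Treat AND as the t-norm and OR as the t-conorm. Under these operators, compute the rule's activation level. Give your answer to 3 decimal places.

firing strength: comfortable=0.35, sparse=0.78; AND[a·b] → w = 0.2730

0.273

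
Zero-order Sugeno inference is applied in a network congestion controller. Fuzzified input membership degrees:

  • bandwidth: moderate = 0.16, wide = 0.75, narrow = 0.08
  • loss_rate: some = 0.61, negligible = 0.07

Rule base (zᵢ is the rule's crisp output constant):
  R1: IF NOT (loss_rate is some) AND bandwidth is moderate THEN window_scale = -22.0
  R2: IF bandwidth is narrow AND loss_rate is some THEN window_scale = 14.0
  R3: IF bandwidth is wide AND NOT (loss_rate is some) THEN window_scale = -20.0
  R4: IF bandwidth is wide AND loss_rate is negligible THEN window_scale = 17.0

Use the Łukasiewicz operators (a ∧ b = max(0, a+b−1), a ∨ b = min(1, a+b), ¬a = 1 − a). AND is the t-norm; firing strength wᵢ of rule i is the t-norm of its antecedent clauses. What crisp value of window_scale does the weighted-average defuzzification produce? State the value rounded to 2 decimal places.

R1 (z=-22.0): ¬some=1−0.61=0.39, moderate=0.16; AND[max(0, a+b−1)] → w = 0.00
R2 (z=14.0): narrow=0.08, some=0.61; AND[max(0, a+b−1)] → w = 0.00
R3 (z=-20.0): wide=0.75, ¬some=1−0.61=0.39; AND[max(0, a+b−1)] → w = 0.14
R4 (z=17.0): wide=0.75, negligible=0.07; AND[max(0, a+b−1)] → w = 0.00
Weighted average = (0.00·-22.0 + 0.00·14.0 + 0.14·-20.0 + 0.00·17.0) / (0.00 + 0.00 + 0.14 + 0.00)
  = -2.8000 / 0.1400 = -20.00

-20.00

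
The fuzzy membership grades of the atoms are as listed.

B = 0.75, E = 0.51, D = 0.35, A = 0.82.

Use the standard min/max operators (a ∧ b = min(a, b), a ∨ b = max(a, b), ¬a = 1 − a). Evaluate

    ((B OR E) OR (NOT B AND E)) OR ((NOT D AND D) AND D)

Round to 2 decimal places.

0.75

B OR E = max(a, b) on (0.75, 0.51) = 0.75
NOT B = 1 − 0.75 = 0.25
NOT B AND E = min(a, b) on (0.25, 0.51) = 0.25
(B OR E) OR (NOT B AND E) = max(a, b) on (0.75, 0.25) = 0.75
NOT D = 1 − 0.35 = 0.65
NOT D AND D = min(a, b) on (0.65, 0.35) = 0.35
(NOT D AND D) AND D = min(a, b) on (0.35, 0.35) = 0.35
((B OR E) OR (NOT B AND E)) OR ((NOT D AND D) AND D) = max(a, b) on (0.75, 0.35) = 0.75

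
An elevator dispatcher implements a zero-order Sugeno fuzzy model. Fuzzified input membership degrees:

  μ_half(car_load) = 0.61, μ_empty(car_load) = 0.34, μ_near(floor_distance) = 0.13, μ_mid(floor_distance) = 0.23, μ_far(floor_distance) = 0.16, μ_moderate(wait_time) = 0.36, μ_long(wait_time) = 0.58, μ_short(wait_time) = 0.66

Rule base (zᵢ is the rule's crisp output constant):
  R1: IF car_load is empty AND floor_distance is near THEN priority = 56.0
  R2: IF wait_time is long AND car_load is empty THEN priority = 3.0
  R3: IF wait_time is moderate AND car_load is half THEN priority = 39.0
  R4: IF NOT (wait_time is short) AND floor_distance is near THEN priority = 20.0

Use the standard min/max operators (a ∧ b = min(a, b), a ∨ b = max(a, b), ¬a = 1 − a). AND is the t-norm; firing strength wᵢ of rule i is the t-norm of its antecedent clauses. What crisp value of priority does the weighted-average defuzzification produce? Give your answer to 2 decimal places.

25.98

R1 (z=56.0): empty=0.34, near=0.13; AND[min(a, b)] → w = 0.13
R2 (z=3.0): long=0.58, empty=0.34; AND[min(a, b)] → w = 0.34
R3 (z=39.0): moderate=0.36, half=0.61; AND[min(a, b)] → w = 0.36
R4 (z=20.0): ¬short=1−0.66=0.34, near=0.13; AND[min(a, b)] → w = 0.13
Weighted average = (0.13·56.0 + 0.34·3.0 + 0.36·39.0 + 0.13·20.0) / (0.13 + 0.34 + 0.36 + 0.13)
  = 24.9400 / 0.9600 = 25.98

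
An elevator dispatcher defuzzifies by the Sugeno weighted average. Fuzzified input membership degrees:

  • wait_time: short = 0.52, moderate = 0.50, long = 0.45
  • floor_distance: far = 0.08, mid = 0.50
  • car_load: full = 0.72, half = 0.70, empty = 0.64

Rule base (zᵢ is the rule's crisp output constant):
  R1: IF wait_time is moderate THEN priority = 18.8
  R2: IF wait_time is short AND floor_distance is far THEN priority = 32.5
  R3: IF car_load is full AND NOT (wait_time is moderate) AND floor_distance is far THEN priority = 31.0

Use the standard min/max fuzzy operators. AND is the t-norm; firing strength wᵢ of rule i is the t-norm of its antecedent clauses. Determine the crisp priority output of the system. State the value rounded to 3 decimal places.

R1 (z=18.8): moderate=0.50 → w = 0.50
R2 (z=32.5): short=0.52, far=0.08; AND[min(a, b)] → w = 0.08
R3 (z=31.0): full=0.72, ¬moderate=1−0.50=0.50, far=0.08; AND[min(a, b)] → w = 0.08
Weighted average = (0.50·18.8 + 0.08·32.5 + 0.08·31.0) / (0.50 + 0.08 + 0.08)
  = 14.4800 / 0.6600 = 21.939

21.939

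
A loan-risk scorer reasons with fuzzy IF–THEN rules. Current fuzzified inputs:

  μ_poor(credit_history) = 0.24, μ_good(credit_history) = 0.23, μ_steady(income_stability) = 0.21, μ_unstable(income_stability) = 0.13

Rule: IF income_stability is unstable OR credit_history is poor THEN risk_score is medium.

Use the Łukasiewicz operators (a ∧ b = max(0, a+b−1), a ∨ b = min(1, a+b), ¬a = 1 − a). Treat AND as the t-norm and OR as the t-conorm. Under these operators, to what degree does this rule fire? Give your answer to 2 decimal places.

0.37

firing strength: unstable=0.13, poor=0.24; OR[min(1, a+b)] → w = 0.37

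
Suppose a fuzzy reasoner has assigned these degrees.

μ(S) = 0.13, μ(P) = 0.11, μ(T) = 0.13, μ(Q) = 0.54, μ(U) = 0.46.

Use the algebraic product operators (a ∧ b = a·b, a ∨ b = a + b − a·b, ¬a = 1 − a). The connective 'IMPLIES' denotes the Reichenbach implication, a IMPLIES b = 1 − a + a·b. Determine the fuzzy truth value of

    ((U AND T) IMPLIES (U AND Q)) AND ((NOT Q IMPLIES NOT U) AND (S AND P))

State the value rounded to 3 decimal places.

0.011

U AND T = a·b on (0.4600, 0.1300) = 0.0598
U AND Q = a·b on (0.4600, 0.5400) = 0.2484
(U AND T) IMPLIES (U AND Q)  [Reichenbach: 1 − a + a·b] with a=0.0598, b=0.2484 → 0.9551
NOT Q = 1 − 0.5400 = 0.4600
NOT U = 1 − 0.4600 = 0.5400
NOT Q IMPLIES NOT U  [Reichenbach: 1 − a + a·b] with a=0.4600, b=0.5400 → 0.7884
S AND P = a·b on (0.1300, 0.1100) = 0.0143
(NOT Q IMPLIES NOT U) AND (S AND P) = a·b on (0.7884, 0.0143) = 0.0113
((U AND T) IMPLIES (U AND Q)) AND ((NOT Q IMPLIES NOT U) AND (S AND P)) = a·b on (0.9551, 0.0113) = 0.0108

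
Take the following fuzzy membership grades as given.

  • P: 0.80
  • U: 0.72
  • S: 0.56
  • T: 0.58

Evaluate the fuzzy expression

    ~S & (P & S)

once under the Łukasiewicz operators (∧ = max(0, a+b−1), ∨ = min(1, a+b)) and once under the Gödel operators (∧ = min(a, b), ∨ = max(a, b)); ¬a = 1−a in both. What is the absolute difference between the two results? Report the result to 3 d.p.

0.440

Under Łukasiewicz:
  ~S = 1 − 0.56 = 0.44
  P & S = max(0, a+b−1) on (0.80, 0.56) = 0.36
  ~S & (P & S) = max(0, a+b−1) on (0.44, 0.36) = 0.00
  → value = 0.0000
Under Gödel:
  ~S = 1 − 0.56 = 0.44
  P & S = min(a, b) on (0.80, 0.56) = 0.56
  ~S & (P & S) = min(a, b) on (0.44, 0.56) = 0.44
  → value = 0.4400
|0.0000 − 0.4400| = 0.440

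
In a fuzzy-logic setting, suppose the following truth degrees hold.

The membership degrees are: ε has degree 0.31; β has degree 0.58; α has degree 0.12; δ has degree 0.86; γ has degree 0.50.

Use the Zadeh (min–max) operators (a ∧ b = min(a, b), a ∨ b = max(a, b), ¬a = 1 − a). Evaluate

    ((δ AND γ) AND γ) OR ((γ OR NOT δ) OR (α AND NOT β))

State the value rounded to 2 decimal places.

0.50

δ AND γ = min(a, b) on (0.86, 0.50) = 0.50
(δ AND γ) AND γ = min(a, b) on (0.50, 0.50) = 0.50
NOT δ = 1 − 0.86 = 0.14
γ OR NOT δ = max(a, b) on (0.50, 0.14) = 0.50
NOT β = 1 − 0.58 = 0.42
α AND NOT β = min(a, b) on (0.12, 0.42) = 0.12
(γ OR NOT δ) OR (α AND NOT β) = max(a, b) on (0.50, 0.12) = 0.50
((δ AND γ) AND γ) OR ((γ OR NOT δ) OR (α AND NOT β)) = max(a, b) on (0.50, 0.50) = 0.50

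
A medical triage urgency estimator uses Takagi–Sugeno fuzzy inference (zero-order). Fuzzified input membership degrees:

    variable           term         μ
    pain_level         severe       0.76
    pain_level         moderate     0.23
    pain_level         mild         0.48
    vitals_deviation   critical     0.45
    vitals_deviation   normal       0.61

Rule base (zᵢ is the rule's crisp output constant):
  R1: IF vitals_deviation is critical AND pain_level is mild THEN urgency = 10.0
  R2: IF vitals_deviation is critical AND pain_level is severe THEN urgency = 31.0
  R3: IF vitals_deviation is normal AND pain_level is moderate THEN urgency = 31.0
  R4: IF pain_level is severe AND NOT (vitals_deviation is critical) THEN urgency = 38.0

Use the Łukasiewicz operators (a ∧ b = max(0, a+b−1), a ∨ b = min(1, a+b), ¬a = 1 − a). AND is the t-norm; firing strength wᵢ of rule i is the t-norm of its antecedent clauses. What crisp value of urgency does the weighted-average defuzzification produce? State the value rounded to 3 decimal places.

R1 (z=10.0): critical=0.45, mild=0.48; AND[max(0, a+b−1)] → w = 0.00
R2 (z=31.0): critical=0.45, severe=0.76; AND[max(0, a+b−1)] → w = 0.21
R3 (z=31.0): normal=0.61, moderate=0.23; AND[max(0, a+b−1)] → w = 0.00
R4 (z=38.0): severe=0.76, ¬critical=1−0.45=0.55; AND[max(0, a+b−1)] → w = 0.31
Weighted average = (0.00·10.0 + 0.21·31.0 + 0.00·31.0 + 0.31·38.0) / (0.00 + 0.21 + 0.00 + 0.31)
  = 18.2900 / 0.5200 = 35.173

35.173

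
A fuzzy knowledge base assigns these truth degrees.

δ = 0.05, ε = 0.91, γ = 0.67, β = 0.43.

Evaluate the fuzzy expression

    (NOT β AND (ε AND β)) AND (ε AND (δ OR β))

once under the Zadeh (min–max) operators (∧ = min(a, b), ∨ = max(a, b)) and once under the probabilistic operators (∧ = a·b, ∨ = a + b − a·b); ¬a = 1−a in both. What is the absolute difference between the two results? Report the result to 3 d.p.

Under Zadeh (min–max):
  NOT β = 1 − 0.43 = 0.57
  ε AND β = min(a, b) on (0.91, 0.43) = 0.43
  NOT β AND (ε AND β) = min(a, b) on (0.57, 0.43) = 0.43
  δ OR β = max(a, b) on (0.05, 0.43) = 0.43
  ε AND (δ OR β) = min(a, b) on (0.91, 0.43) = 0.43
  (NOT β AND (ε AND β)) AND (ε AND (δ OR β)) = min(a, b) on (0.43, 0.43) = 0.43
  → value = 0.4300
Under probabilistic:
  NOT β = 1 − 0.4300 = 0.5700
  ε AND β = a·b on (0.9100, 0.4300) = 0.3913
  NOT β AND (ε AND β) = a·b on (0.5700, 0.3913) = 0.2230
  δ OR β = a + b − a·b on (0.0500, 0.4300) = 0.4585
  ε AND (δ OR β) = a·b on (0.9100, 0.4585) = 0.4172
  (NOT β AND (ε AND β)) AND (ε AND (δ OR β)) = a·b on (0.2230, 0.4172) = 0.0931
  → value = 0.0931
|0.4300 − 0.0931| = 0.337

0.337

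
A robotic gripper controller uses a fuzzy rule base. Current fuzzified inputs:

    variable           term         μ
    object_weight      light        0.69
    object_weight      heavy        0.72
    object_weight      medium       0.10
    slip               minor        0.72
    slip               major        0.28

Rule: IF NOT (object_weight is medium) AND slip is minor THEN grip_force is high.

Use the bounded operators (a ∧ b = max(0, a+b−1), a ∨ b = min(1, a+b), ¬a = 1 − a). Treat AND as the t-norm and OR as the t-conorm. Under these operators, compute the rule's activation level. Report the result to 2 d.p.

firing strength: ¬medium=1−0.10=0.90, minor=0.72; AND[max(0, a+b−1)] → w = 0.62

0.62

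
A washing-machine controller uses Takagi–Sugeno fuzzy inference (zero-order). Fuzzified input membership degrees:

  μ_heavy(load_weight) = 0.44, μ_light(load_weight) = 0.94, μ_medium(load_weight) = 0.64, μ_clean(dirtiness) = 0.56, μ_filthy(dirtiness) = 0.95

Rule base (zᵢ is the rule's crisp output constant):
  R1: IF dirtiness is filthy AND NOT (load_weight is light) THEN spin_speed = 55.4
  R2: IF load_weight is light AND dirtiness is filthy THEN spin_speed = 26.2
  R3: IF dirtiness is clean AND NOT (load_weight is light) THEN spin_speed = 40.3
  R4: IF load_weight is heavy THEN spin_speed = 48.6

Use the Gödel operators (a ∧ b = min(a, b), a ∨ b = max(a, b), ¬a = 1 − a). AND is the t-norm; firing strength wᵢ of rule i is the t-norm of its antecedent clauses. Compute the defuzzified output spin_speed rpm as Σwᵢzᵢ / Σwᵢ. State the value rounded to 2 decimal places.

34.50

R1 (z=55.4): filthy=0.95, ¬light=1−0.94=0.06; AND[min(a, b)] → w = 0.06
R2 (z=26.2): light=0.94, filthy=0.95; AND[min(a, b)] → w = 0.94
R3 (z=40.3): clean=0.56, ¬light=1−0.94=0.06; AND[min(a, b)] → w = 0.06
R4 (z=48.6): heavy=0.44 → w = 0.44
Weighted average = (0.06·55.4 + 0.94·26.2 + 0.06·40.3 + 0.44·48.6) / (0.06 + 0.94 + 0.06 + 0.44)
  = 51.7540 / 1.5000 = 34.50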